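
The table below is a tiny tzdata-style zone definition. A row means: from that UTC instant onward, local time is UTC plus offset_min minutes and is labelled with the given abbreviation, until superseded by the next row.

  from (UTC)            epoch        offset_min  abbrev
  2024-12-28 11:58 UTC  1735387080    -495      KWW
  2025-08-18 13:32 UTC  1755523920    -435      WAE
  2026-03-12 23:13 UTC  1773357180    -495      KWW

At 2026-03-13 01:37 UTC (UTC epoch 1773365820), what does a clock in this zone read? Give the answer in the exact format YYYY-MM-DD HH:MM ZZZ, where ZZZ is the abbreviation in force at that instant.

2026-03-12 17:22 KWW

Query: 2026-03-13 01:37 UTC
Rule 3/3 (KWW, -08:15): 2026-03-12 23:13 UTC ≤ query < +∞
1·60 + 37 - 495 = -398 min
-398 = -1·1440 + 1042; 1042 = 17·60 + 22 → 17:22, 2026-03-13 - 1 day = 2026-03-12
→ 2026-03-12 17:22 KWW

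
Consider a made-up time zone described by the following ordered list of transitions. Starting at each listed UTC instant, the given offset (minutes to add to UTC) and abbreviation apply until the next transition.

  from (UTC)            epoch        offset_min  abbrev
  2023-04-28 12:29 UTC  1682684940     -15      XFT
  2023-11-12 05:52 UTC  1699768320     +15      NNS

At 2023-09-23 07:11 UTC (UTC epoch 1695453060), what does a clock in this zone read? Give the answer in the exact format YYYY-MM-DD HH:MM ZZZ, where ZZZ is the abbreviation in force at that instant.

2023-09-23 06:56 XFT

Query: 2023-09-23 07:11 UTC
Rule 1/2 (XFT, -00:15): 2023-04-28 12:29 UTC ≤ query < 2023-11-12 05:52 UTC
7·60 + 11 - 15 = 416 min
416 = 0·1440 + 416; 416 = 6·60 + 56 → 06:56, same day
→ 2023-09-23 06:56 XFT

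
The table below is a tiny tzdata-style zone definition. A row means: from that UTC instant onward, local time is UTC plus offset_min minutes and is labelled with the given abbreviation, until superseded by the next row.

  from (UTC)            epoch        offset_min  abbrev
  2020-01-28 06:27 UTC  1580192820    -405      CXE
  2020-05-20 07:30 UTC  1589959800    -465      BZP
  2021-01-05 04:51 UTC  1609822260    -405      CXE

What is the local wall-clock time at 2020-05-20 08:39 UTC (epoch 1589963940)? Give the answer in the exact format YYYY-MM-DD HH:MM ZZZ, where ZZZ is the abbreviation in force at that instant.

Query: 2020-05-20 08:39 UTC
Rule 2/3 (BZP, -07:45): 2020-05-20 07:30 UTC ≤ query < 2021-01-05 04:51 UTC
8·60 + 39 - 465 = 54 min
54 = 0·1440 + 54; 54 = 0·60 + 54 → 00:54, same day
→ 2020-05-20 00:54 BZP

2020-05-20 00:54 BZP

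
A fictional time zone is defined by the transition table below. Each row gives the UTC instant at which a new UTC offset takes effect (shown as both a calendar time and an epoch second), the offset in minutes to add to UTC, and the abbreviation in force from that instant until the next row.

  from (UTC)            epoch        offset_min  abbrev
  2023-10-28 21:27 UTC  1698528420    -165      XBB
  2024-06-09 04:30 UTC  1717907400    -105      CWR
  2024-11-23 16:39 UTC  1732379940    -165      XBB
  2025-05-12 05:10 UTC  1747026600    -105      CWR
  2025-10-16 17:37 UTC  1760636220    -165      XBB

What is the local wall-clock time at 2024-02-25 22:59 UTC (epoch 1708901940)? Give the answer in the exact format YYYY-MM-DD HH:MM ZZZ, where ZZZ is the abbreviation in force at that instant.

Query: 2024-02-25 22:59 UTC
Rule 1/5 (XBB, -02:45): 2023-10-28 21:27 UTC ≤ query < 2024-06-09 04:30 UTC
22·60 + 59 - 165 = 1214 min
1214 = 0·1440 + 1214; 1214 = 20·60 + 14 → 20:14, same day
→ 2024-02-25 20:14 XBB

2024-02-25 20:14 XBB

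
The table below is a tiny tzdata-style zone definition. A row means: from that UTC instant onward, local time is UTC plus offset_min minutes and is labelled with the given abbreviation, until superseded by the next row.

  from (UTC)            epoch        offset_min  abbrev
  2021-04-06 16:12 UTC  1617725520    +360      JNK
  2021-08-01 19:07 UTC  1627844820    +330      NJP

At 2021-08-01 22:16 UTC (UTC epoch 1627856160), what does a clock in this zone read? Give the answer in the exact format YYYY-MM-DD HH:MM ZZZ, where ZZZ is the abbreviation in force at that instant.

Query: 2021-08-01 22:16 UTC
Rule 2/2 (NJP, +05:30): 2021-08-01 19:07 UTC ≤ query < +∞
22·60 + 16 + 330 = 1666 min
1666 = 1·1440 + 226; 226 = 3·60 + 46 → 03:46, 2021-08-01 + 1 day = 2021-08-02
→ 2021-08-02 03:46 NJP

2021-08-02 03:46 NJP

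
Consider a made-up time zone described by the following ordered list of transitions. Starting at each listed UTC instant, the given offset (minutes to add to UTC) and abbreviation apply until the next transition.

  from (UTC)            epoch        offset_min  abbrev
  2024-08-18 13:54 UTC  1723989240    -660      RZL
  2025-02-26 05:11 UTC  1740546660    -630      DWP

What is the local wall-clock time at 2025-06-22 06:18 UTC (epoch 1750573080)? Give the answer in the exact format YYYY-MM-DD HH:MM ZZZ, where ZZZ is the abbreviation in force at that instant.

Query: 2025-06-22 06:18 UTC
Rule 2/2 (DWP, -10:30): 2025-02-26 05:11 UTC ≤ query < +∞
6·60 + 18 - 630 = -252 min
-252 = -1·1440 + 1188; 1188 = 19·60 + 48 → 19:48, 2025-06-22 - 1 day = 2025-06-21
→ 2025-06-21 19:48 DWP

2025-06-21 19:48 DWP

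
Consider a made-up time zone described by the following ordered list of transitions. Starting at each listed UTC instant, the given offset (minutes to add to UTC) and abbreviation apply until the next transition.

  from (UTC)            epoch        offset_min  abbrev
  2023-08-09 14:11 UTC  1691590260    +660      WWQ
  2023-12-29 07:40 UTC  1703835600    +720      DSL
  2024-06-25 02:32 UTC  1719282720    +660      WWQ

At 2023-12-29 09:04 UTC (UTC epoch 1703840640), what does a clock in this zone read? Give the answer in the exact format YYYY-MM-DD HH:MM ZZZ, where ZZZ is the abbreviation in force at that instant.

2023-12-29 21:04 DSL

Query: 2023-12-29 09:04 UTC
Rule 2/3 (DSL, +12:00): 2023-12-29 07:40 UTC ≤ query < 2024-06-25 02:32 UTC
9·60 + 4 + 720 = 1264 min
1264 = 0·1440 + 1264; 1264 = 21·60 + 4 → 21:04, same day
→ 2023-12-29 21:04 DSL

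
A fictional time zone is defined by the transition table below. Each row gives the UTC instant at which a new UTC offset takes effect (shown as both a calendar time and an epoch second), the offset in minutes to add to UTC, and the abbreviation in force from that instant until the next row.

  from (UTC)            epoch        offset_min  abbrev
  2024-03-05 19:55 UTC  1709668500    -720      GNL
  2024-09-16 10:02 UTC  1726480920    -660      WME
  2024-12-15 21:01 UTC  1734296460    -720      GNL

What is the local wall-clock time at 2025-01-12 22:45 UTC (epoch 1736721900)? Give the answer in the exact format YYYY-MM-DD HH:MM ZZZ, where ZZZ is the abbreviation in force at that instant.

Query: 2025-01-12 22:45 UTC
Rule 3/3 (GNL, -12:00): 2024-12-15 21:01 UTC ≤ query < +∞
22·60 + 45 - 720 = 645 min
645 = 0·1440 + 645; 645 = 10·60 + 45 → 10:45, same day
→ 2025-01-12 10:45 GNL

2025-01-12 10:45 GNL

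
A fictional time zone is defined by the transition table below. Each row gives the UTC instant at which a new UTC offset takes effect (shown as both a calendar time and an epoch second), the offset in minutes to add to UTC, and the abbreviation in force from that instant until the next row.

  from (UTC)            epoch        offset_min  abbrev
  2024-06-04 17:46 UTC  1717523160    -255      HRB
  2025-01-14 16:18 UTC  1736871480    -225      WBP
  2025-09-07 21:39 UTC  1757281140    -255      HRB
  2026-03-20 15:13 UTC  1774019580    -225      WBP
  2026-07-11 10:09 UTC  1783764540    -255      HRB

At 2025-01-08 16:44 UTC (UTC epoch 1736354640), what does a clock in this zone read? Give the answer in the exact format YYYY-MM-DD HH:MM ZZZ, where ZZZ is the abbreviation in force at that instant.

2025-01-08 12:29 HRB

Query: 2025-01-08 16:44 UTC
Rule 1/5 (HRB, -04:15): 2024-06-04 17:46 UTC ≤ query < 2025-01-14 16:18 UTC
16·60 + 44 - 255 = 749 min
749 = 0·1440 + 749; 749 = 12·60 + 29 → 12:29, same day
→ 2025-01-08 12:29 HRB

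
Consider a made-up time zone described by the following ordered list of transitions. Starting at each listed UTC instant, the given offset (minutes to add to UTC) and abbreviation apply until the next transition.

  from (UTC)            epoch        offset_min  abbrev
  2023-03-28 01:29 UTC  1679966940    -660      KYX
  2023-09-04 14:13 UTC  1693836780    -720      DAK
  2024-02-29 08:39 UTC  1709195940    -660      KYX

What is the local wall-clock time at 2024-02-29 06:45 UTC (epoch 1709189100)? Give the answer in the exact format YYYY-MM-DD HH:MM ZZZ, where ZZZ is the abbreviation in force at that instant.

2024-02-28 18:45 DAK

Query: 2024-02-29 06:45 UTC
Rule 2/3 (DAK, -12:00): 2023-09-04 14:13 UTC ≤ query < 2024-02-29 08:39 UTC
6·60 + 45 - 720 = -315 min
-315 = -1·1440 + 1125; 1125 = 18·60 + 45 → 18:45, 2024-02-29 - 1 day = 2024-02-28
→ 2024-02-28 18:45 DAK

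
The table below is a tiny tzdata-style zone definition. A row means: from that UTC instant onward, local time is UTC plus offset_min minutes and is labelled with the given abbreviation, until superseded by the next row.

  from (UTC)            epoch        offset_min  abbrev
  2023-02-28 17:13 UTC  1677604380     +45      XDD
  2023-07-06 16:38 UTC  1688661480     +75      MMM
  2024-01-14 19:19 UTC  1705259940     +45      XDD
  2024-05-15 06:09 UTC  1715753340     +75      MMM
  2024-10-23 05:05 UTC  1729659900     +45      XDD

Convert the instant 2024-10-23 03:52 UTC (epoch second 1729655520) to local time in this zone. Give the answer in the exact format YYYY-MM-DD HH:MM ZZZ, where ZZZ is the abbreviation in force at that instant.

2024-10-23 05:07 MMM

Query: 2024-10-23 03:52 UTC
Rule 4/5 (MMM, +01:15): 2024-05-15 06:09 UTC ≤ query < 2024-10-23 05:05 UTC
3·60 + 52 + 75 = 307 min
307 = 0·1440 + 307; 307 = 5·60 + 7 → 05:07, same day
→ 2024-10-23 05:07 MMM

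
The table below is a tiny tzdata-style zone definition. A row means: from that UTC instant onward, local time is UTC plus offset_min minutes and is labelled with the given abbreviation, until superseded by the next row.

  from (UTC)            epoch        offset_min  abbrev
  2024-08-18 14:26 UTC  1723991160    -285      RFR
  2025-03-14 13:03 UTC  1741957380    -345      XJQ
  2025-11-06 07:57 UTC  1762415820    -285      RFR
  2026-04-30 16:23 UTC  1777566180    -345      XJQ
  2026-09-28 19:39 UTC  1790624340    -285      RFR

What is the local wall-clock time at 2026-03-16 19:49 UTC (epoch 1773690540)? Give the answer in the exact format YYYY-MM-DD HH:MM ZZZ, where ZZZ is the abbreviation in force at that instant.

2026-03-16 15:04 RFR

Query: 2026-03-16 19:49 UTC
Rule 3/5 (RFR, -04:45): 2025-11-06 07:57 UTC ≤ query < 2026-04-30 16:23 UTC
19·60 + 49 - 285 = 904 min
904 = 0·1440 + 904; 904 = 15·60 + 4 → 15:04, same day
→ 2026-03-16 15:04 RFR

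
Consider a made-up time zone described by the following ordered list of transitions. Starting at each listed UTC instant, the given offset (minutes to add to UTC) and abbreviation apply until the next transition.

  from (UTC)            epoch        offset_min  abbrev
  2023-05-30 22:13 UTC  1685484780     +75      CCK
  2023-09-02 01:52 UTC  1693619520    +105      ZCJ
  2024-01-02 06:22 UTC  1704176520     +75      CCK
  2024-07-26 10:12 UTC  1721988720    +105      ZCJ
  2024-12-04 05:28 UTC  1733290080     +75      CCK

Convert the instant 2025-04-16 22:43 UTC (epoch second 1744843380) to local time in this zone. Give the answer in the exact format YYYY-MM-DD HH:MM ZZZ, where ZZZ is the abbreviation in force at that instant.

Query: 2025-04-16 22:43 UTC
Rule 5/5 (CCK, +01:15): 2024-12-04 05:28 UTC ≤ query < +∞
22·60 + 43 + 75 = 1438 min
1438 = 0·1440 + 1438; 1438 = 23·60 + 58 → 23:58, same day
→ 2025-04-16 23:58 CCK

2025-04-16 23:58 CCK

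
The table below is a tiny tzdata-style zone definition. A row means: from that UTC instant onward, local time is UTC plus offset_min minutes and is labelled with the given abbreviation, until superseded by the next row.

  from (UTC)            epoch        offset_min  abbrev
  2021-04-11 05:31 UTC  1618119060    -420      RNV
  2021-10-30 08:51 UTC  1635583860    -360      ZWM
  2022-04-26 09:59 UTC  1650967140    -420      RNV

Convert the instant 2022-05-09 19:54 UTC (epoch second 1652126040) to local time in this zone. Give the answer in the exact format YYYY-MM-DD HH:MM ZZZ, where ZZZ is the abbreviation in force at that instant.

Query: 2022-05-09 19:54 UTC
Rule 3/3 (RNV, -07:00): 2022-04-26 09:59 UTC ≤ query < +∞
19·60 + 54 - 420 = 774 min
774 = 0·1440 + 774; 774 = 12·60 + 54 → 12:54, same day
→ 2022-05-09 12:54 RNV

2022-05-09 12:54 RNV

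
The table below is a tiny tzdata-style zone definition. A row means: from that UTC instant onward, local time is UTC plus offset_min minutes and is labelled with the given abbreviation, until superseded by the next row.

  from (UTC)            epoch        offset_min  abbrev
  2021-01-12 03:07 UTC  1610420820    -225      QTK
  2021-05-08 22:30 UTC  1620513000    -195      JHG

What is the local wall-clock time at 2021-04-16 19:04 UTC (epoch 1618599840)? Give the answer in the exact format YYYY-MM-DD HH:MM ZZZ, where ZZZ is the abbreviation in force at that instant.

2021-04-16 15:19 QTK

Query: 2021-04-16 19:04 UTC
Rule 1/2 (QTK, -03:45): 2021-01-12 03:07 UTC ≤ query < 2021-05-08 22:30 UTC
19·60 + 4 - 225 = 919 min
919 = 0·1440 + 919; 919 = 15·60 + 19 → 15:19, same day
→ 2021-04-16 15:19 QTK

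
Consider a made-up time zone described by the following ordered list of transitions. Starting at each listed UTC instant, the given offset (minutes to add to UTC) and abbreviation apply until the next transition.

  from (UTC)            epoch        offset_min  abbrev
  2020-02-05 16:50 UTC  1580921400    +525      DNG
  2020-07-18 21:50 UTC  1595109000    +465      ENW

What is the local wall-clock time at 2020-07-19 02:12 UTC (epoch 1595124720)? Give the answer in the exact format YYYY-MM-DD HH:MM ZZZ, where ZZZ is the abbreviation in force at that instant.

Query: 2020-07-19 02:12 UTC
Rule 2/2 (ENW, +07:45): 2020-07-18 21:50 UTC ≤ query < +∞
2·60 + 12 + 465 = 597 min
597 = 0·1440 + 597; 597 = 9·60 + 57 → 09:57, same day
→ 2020-07-19 09:57 ENW

2020-07-19 09:57 ENW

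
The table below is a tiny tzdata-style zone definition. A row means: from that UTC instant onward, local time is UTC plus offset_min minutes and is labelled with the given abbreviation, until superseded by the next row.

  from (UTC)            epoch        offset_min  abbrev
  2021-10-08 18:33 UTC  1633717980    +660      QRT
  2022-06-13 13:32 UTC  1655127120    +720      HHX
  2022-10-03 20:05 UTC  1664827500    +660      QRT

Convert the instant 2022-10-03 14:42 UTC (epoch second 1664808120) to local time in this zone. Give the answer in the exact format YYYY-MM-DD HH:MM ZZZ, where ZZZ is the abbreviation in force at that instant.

2022-10-04 02:42 HHX

Query: 2022-10-03 14:42 UTC
Rule 2/3 (HHX, +12:00): 2022-06-13 13:32 UTC ≤ query < 2022-10-03 20:05 UTC
14·60 + 42 + 720 = 1602 min
1602 = 1·1440 + 162; 162 = 2·60 + 42 → 02:42, 2022-10-03 + 1 day = 2022-10-04
→ 2022-10-04 02:42 HHX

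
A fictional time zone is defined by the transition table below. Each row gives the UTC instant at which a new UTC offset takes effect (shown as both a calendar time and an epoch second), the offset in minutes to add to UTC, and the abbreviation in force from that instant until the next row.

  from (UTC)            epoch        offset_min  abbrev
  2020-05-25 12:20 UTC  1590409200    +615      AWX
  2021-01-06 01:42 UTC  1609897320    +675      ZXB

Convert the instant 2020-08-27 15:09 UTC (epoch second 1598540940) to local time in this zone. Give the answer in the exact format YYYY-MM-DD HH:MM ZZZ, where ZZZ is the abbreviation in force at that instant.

Query: 2020-08-27 15:09 UTC
Rule 1/2 (AWX, +10:15): 2020-05-25 12:20 UTC ≤ query < 2021-01-06 01:42 UTC
15·60 + 9 + 615 = 1524 min
1524 = 1·1440 + 84; 84 = 1·60 + 24 → 01:24, 2020-08-27 + 1 day = 2020-08-28
→ 2020-08-28 01:24 AWX

2020-08-28 01:24 AWX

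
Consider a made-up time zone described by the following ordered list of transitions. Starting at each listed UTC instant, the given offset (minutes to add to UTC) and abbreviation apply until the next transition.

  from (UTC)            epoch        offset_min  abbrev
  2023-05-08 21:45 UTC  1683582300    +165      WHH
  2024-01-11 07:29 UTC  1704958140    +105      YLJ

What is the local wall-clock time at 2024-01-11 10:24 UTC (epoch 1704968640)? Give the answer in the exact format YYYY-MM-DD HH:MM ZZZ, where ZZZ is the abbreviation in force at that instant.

2024-01-11 12:09 YLJ

Query: 2024-01-11 10:24 UTC
Rule 2/2 (YLJ, +01:45): 2024-01-11 07:29 UTC ≤ query < +∞
10·60 + 24 + 105 = 729 min
729 = 0·1440 + 729; 729 = 12·60 + 9 → 12:09, same day
→ 2024-01-11 12:09 YLJ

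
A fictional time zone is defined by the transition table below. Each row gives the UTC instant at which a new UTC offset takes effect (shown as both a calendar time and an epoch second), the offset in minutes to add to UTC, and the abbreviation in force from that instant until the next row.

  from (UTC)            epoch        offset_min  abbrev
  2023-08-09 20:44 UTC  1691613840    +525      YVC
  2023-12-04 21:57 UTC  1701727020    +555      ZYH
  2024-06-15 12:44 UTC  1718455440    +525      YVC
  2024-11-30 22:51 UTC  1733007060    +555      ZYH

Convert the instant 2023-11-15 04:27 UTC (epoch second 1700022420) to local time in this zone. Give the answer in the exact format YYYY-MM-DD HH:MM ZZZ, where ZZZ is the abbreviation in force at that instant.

Query: 2023-11-15 04:27 UTC
Rule 1/4 (YVC, +08:45): 2023-08-09 20:44 UTC ≤ query < 2023-12-04 21:57 UTC
4·60 + 27 + 525 = 792 min
792 = 0·1440 + 792; 792 = 13·60 + 12 → 13:12, same day
→ 2023-11-15 13:12 YVC

2023-11-15 13:12 YVC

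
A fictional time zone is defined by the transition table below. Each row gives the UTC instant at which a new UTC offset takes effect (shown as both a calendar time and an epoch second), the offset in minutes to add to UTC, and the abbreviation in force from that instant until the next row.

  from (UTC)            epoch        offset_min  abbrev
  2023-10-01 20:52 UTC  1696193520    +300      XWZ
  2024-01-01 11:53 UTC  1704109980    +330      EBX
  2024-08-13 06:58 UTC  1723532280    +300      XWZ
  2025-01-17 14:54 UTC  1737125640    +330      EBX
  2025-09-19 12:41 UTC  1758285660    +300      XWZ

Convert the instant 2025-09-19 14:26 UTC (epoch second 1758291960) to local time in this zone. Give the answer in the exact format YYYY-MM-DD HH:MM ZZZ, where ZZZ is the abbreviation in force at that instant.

2025-09-19 19:26 XWZ

Query: 2025-09-19 14:26 UTC
Rule 5/5 (XWZ, +05:00): 2025-09-19 12:41 UTC ≤ query < +∞
14·60 + 26 + 300 = 1166 min
1166 = 0·1440 + 1166; 1166 = 19·60 + 26 → 19:26, same day
→ 2025-09-19 19:26 XWZ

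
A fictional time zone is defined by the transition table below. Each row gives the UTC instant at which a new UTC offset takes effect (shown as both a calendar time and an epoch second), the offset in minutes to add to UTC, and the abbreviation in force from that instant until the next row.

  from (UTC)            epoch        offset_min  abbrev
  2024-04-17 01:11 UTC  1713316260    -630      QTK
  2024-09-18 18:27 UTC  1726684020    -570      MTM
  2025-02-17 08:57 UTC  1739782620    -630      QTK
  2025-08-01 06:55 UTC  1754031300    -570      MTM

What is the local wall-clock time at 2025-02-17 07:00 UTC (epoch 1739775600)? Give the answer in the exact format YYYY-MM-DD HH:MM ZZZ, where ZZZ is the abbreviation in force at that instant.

2025-02-16 21:30 MTM

Query: 2025-02-17 07:00 UTC
Rule 2/4 (MTM, -09:30): 2024-09-18 18:27 UTC ≤ query < 2025-02-17 08:57 UTC
7·60 + 0 - 570 = -150 min
-150 = -1·1440 + 1290; 1290 = 21·60 + 30 → 21:30, 2025-02-17 - 1 day = 2025-02-16
→ 2025-02-16 21:30 MTM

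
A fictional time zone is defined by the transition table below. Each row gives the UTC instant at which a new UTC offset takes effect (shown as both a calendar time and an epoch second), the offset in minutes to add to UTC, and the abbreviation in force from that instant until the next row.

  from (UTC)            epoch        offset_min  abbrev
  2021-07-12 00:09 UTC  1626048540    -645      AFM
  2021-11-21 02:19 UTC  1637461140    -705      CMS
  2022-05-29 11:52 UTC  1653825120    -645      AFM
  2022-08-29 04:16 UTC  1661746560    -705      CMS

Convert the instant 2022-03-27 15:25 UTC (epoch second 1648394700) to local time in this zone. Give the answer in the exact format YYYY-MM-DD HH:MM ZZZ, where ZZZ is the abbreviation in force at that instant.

2022-03-27 03:40 CMS

Query: 2022-03-27 15:25 UTC
Rule 2/4 (CMS, -11:45): 2021-11-21 02:19 UTC ≤ query < 2022-05-29 11:52 UTC
15·60 + 25 - 705 = 220 min
220 = 0·1440 + 220; 220 = 3·60 + 40 → 03:40, same day
→ 2022-03-27 03:40 CMS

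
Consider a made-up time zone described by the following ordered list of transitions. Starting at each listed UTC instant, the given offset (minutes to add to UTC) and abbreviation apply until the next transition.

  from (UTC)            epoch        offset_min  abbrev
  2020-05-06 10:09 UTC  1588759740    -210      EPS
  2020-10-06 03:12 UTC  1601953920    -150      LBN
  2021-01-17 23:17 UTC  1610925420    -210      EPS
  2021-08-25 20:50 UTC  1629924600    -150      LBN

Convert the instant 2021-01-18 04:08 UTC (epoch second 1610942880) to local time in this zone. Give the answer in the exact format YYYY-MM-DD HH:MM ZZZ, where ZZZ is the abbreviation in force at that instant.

2021-01-18 00:38 EPS

Query: 2021-01-18 04:08 UTC
Rule 3/4 (EPS, -03:30): 2021-01-17 23:17 UTC ≤ query < 2021-08-25 20:50 UTC
4·60 + 8 - 210 = 38 min
38 = 0·1440 + 38; 38 = 0·60 + 38 → 00:38, same day
→ 2021-01-18 00:38 EPS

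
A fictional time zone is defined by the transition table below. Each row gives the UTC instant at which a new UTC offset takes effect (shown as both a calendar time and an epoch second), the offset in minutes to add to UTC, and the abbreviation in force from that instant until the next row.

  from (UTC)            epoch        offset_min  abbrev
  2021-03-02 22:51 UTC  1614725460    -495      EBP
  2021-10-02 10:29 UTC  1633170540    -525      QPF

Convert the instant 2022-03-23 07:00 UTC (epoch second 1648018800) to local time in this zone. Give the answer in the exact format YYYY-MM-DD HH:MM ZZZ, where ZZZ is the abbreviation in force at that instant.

2022-03-22 22:15 QPF

Query: 2022-03-23 07:00 UTC
Rule 2/2 (QPF, -08:45): 2021-10-02 10:29 UTC ≤ query < +∞
7·60 + 0 - 525 = -105 min
-105 = -1·1440 + 1335; 1335 = 22·60 + 15 → 22:15, 2022-03-23 - 1 day = 2022-03-22
→ 2022-03-22 22:15 QPF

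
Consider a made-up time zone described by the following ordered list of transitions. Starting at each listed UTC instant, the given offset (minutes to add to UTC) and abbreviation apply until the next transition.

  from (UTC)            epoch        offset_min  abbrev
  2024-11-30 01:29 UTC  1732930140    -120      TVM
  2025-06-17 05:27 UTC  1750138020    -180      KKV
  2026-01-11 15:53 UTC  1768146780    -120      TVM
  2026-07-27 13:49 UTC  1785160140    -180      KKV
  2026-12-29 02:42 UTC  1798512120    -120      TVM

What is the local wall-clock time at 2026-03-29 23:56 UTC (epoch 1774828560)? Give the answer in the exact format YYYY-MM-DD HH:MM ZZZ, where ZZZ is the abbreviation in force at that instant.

2026-03-29 21:56 TVM

Query: 2026-03-29 23:56 UTC
Rule 3/5 (TVM, -02:00): 2026-01-11 15:53 UTC ≤ query < 2026-07-27 13:49 UTC
23·60 + 56 - 120 = 1316 min
1316 = 0·1440 + 1316; 1316 = 21·60 + 56 → 21:56, same day
→ 2026-03-29 21:56 TVM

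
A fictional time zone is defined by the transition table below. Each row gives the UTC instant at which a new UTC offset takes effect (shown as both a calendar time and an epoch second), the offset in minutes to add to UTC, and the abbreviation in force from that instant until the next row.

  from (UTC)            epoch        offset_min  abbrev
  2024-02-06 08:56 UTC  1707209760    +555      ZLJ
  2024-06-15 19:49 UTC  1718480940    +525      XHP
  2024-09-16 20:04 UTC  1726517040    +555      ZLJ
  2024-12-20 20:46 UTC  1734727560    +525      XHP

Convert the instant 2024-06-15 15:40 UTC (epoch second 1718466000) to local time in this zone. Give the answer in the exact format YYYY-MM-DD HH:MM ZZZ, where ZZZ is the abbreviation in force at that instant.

2024-06-16 00:55 ZLJ

Query: 2024-06-15 15:40 UTC
Rule 1/4 (ZLJ, +09:15): 2024-02-06 08:56 UTC ≤ query < 2024-06-15 19:49 UTC
15·60 + 40 + 555 = 1495 min
1495 = 1·1440 + 55; 55 = 0·60 + 55 → 00:55, 2024-06-15 + 1 day = 2024-06-16
→ 2024-06-16 00:55 ZLJ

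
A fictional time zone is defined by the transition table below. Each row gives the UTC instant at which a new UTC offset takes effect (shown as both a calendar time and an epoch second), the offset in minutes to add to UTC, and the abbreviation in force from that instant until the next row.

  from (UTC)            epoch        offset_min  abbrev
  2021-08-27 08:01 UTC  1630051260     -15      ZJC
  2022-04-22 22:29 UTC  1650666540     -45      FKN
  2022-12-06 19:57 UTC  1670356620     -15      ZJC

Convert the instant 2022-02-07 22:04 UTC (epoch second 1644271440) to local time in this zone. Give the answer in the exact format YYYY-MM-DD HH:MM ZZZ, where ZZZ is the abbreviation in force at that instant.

2022-02-07 21:49 ZJC

Query: 2022-02-07 22:04 UTC
Rule 1/3 (ZJC, -00:15): 2021-08-27 08:01 UTC ≤ query < 2022-04-22 22:29 UTC
22·60 + 4 - 15 = 1309 min
1309 = 0·1440 + 1309; 1309 = 21·60 + 49 → 21:49, same day
→ 2022-02-07 21:49 ZJC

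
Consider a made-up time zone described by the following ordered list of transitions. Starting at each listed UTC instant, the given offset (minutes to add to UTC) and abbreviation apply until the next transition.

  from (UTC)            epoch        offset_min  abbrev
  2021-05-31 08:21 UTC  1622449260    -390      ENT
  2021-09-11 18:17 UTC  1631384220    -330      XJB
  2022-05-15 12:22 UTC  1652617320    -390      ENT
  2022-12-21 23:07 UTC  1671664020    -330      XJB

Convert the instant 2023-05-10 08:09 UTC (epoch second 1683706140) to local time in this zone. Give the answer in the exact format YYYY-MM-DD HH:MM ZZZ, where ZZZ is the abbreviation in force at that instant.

Query: 2023-05-10 08:09 UTC
Rule 4/4 (XJB, -05:30): 2022-12-21 23:07 UTC ≤ query < +∞
8·60 + 9 - 330 = 159 min
159 = 0·1440 + 159; 159 = 2·60 + 39 → 02:39, same day
→ 2023-05-10 02:39 XJB

2023-05-10 02:39 XJB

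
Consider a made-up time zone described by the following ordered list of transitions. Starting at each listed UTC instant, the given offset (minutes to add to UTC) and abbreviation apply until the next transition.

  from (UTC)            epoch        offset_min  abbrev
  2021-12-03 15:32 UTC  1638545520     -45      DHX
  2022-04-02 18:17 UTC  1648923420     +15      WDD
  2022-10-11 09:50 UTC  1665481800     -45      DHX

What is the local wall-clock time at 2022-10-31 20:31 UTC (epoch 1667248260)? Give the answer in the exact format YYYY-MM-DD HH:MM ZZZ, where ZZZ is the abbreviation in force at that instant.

Query: 2022-10-31 20:31 UTC
Rule 3/3 (DHX, -00:45): 2022-10-11 09:50 UTC ≤ query < +∞
20·60 + 31 - 45 = 1186 min
1186 = 0·1440 + 1186; 1186 = 19·60 + 46 → 19:46, same day
→ 2022-10-31 19:46 DHX

2022-10-31 19:46 DHX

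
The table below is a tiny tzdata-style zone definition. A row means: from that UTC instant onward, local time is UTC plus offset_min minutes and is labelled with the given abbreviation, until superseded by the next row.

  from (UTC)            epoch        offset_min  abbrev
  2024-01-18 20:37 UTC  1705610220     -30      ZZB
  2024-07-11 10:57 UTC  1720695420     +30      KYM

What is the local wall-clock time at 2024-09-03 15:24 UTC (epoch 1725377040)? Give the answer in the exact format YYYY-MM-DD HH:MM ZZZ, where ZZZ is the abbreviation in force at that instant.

Query: 2024-09-03 15:24 UTC
Rule 2/2 (KYM, +00:30): 2024-07-11 10:57 UTC ≤ query < +∞
15·60 + 24 + 30 = 954 min
954 = 0·1440 + 954; 954 = 15·60 + 54 → 15:54, same day
→ 2024-09-03 15:54 KYM

2024-09-03 15:54 KYM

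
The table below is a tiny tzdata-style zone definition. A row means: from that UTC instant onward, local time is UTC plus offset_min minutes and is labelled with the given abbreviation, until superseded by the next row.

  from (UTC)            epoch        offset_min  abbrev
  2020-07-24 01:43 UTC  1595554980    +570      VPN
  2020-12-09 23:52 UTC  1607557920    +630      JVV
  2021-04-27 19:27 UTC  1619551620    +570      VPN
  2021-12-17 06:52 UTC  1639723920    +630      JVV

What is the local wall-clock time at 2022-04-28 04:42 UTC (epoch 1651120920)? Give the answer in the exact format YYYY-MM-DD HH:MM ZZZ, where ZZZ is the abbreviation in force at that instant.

2022-04-28 15:12 JVV

Query: 2022-04-28 04:42 UTC
Rule 4/4 (JVV, +10:30): 2021-12-17 06:52 UTC ≤ query < +∞
4·60 + 42 + 630 = 912 min
912 = 0·1440 + 912; 912 = 15·60 + 12 → 15:12, same day
→ 2022-04-28 15:12 JVV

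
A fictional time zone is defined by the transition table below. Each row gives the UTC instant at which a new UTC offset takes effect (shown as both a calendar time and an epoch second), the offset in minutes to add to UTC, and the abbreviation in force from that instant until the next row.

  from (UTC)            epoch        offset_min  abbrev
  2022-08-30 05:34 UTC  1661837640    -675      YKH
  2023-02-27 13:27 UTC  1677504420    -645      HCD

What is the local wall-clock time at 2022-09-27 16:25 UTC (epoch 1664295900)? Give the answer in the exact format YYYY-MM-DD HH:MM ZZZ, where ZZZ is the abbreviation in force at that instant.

2022-09-27 05:10 YKH

Query: 2022-09-27 16:25 UTC
Rule 1/2 (YKH, -11:15): 2022-08-30 05:34 UTC ≤ query < 2023-02-27 13:27 UTC
16·60 + 25 - 675 = 310 min
310 = 0·1440 + 310; 310 = 5·60 + 10 → 05:10, same day
→ 2022-09-27 05:10 YKH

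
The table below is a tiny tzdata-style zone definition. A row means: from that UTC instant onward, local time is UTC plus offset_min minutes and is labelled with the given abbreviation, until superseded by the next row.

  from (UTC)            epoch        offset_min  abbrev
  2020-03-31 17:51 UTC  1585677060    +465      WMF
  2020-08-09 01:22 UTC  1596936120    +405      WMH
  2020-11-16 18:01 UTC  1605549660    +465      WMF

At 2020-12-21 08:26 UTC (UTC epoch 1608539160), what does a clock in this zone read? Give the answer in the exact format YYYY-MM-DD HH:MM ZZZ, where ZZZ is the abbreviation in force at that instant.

2020-12-21 16:11 WMF

Query: 2020-12-21 08:26 UTC
Rule 3/3 (WMF, +07:45): 2020-11-16 18:01 UTC ≤ query < +∞
8·60 + 26 + 465 = 971 min
971 = 0·1440 + 971; 971 = 16·60 + 11 → 16:11, same day
→ 2020-12-21 16:11 WMF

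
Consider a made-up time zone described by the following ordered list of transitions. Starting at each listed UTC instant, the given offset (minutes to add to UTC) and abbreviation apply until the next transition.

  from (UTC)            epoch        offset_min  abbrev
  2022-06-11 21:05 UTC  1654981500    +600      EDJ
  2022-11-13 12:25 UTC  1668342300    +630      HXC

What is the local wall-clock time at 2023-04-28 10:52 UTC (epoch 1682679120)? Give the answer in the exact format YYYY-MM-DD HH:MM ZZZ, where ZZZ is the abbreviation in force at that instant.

2023-04-28 21:22 HXC

Query: 2023-04-28 10:52 UTC
Rule 2/2 (HXC, +10:30): 2022-11-13 12:25 UTC ≤ query < +∞
10·60 + 52 + 630 = 1282 min
1282 = 0·1440 + 1282; 1282 = 21·60 + 22 → 21:22, same day
→ 2023-04-28 21:22 HXC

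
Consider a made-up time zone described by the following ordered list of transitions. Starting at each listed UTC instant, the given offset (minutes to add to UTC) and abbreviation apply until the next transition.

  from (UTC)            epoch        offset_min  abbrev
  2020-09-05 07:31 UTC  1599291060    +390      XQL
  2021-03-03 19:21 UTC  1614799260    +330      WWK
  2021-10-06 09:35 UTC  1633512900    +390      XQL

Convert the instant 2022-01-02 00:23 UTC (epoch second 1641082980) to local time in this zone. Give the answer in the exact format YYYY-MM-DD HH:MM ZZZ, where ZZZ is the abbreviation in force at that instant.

Query: 2022-01-02 00:23 UTC
Rule 3/3 (XQL, +06:30): 2021-10-06 09:35 UTC ≤ query < +∞
0·60 + 23 + 390 = 413 min
413 = 0·1440 + 413; 413 = 6·60 + 53 → 06:53, same day
→ 2022-01-02 06:53 XQL

2022-01-02 06:53 XQL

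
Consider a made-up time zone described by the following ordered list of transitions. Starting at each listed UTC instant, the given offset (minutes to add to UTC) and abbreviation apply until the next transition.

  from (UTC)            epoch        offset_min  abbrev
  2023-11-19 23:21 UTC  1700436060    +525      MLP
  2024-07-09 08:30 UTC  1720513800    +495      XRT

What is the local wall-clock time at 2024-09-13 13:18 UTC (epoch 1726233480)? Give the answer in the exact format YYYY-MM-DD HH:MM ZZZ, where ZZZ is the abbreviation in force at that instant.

Query: 2024-09-13 13:18 UTC
Rule 2/2 (XRT, +08:15): 2024-07-09 08:30 UTC ≤ query < +∞
13·60 + 18 + 495 = 1293 min
1293 = 0·1440 + 1293; 1293 = 21·60 + 33 → 21:33, same day
→ 2024-09-13 21:33 XRT

2024-09-13 21:33 XRT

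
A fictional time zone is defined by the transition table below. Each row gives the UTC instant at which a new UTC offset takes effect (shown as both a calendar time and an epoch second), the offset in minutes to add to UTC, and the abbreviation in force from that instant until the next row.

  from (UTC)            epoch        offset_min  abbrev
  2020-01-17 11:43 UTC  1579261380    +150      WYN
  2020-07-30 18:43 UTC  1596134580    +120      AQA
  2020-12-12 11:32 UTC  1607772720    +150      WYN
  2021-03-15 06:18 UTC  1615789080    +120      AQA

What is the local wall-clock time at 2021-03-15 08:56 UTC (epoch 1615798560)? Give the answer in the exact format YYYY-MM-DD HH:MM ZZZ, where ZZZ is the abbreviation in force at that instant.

2021-03-15 10:56 AQA

Query: 2021-03-15 08:56 UTC
Rule 4/4 (AQA, +02:00): 2021-03-15 06:18 UTC ≤ query < +∞
8·60 + 56 + 120 = 656 min
656 = 0·1440 + 656; 656 = 10·60 + 56 → 10:56, same day
→ 2021-03-15 10:56 AQA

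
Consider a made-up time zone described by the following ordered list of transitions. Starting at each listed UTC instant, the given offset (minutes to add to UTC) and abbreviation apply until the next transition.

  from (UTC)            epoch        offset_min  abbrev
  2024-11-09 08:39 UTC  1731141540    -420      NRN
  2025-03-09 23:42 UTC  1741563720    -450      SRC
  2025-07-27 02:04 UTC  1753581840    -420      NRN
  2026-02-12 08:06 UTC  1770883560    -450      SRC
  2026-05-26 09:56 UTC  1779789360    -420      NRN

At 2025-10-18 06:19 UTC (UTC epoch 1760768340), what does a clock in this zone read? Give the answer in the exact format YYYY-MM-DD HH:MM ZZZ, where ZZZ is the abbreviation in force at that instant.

2025-10-17 23:19 NRN

Query: 2025-10-18 06:19 UTC
Rule 3/5 (NRN, -07:00): 2025-07-27 02:04 UTC ≤ query < 2026-02-12 08:06 UTC
6·60 + 19 - 420 = -41 min
-41 = -1·1440 + 1399; 1399 = 23·60 + 19 → 23:19, 2025-10-18 - 1 day = 2025-10-17
→ 2025-10-17 23:19 NRN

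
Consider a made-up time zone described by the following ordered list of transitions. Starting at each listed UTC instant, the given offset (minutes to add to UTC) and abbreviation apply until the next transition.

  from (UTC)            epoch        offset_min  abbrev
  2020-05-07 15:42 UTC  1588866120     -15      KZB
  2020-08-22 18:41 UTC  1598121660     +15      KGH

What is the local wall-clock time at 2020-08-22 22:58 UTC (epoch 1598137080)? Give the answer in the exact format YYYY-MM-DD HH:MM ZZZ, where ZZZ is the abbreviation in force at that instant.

2020-08-22 23:13 KGH

Query: 2020-08-22 22:58 UTC
Rule 2/2 (KGH, +00:15): 2020-08-22 18:41 UTC ≤ query < +∞
22·60 + 58 + 15 = 1393 min
1393 = 0·1440 + 1393; 1393 = 23·60 + 13 → 23:13, same day
→ 2020-08-22 23:13 KGH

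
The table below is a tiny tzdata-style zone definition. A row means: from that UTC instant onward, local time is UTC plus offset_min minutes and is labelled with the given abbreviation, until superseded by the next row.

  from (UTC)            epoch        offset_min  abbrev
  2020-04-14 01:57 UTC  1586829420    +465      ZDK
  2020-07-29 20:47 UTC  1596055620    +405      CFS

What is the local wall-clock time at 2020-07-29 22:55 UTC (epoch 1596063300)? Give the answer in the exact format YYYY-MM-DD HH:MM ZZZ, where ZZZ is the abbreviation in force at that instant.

Query: 2020-07-29 22:55 UTC
Rule 2/2 (CFS, +06:45): 2020-07-29 20:47 UTC ≤ query < +∞
22·60 + 55 + 405 = 1780 min
1780 = 1·1440 + 340; 340 = 5·60 + 40 → 05:40, 2020-07-29 + 1 day = 2020-07-30
→ 2020-07-30 05:40 CFS

2020-07-30 05:40 CFS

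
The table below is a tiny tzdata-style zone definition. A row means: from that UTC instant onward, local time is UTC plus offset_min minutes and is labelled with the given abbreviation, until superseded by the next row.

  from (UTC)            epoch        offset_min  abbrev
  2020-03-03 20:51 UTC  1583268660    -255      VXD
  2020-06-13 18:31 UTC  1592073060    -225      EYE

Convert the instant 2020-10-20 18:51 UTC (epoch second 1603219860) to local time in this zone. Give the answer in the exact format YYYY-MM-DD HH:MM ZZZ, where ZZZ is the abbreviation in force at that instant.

Query: 2020-10-20 18:51 UTC
Rule 2/2 (EYE, -03:45): 2020-06-13 18:31 UTC ≤ query < +∞
18·60 + 51 - 225 = 906 min
906 = 0·1440 + 906; 906 = 15·60 + 6 → 15:06, same day
→ 2020-10-20 15:06 EYE

2020-10-20 15:06 EYE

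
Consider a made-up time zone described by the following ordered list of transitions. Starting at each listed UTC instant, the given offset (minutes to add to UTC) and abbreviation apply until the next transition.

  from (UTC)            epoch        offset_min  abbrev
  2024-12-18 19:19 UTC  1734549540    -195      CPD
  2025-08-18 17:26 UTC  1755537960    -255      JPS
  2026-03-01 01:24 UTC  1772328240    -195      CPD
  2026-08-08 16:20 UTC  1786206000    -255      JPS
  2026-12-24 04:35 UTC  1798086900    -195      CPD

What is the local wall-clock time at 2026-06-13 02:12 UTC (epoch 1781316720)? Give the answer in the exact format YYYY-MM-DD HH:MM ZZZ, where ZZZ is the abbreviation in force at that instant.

2026-06-12 22:57 CPD

Query: 2026-06-13 02:12 UTC
Rule 3/5 (CPD, -03:15): 2026-03-01 01:24 UTC ≤ query < 2026-08-08 16:20 UTC
2·60 + 12 - 195 = -63 min
-63 = -1·1440 + 1377; 1377 = 22·60 + 57 → 22:57, 2026-06-13 - 1 day = 2026-06-12
→ 2026-06-12 22:57 CPD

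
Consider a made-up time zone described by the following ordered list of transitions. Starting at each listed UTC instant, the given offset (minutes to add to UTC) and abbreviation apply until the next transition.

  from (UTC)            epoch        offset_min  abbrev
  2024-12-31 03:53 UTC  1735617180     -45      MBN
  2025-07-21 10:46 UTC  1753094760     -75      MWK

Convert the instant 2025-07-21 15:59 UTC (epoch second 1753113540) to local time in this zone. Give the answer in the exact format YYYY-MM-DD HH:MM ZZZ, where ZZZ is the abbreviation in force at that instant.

2025-07-21 14:44 MWK

Query: 2025-07-21 15:59 UTC
Rule 2/2 (MWK, -01:15): 2025-07-21 10:46 UTC ≤ query < +∞
15·60 + 59 - 75 = 884 min
884 = 0·1440 + 884; 884 = 14·60 + 44 → 14:44, same day
→ 2025-07-21 14:44 MWK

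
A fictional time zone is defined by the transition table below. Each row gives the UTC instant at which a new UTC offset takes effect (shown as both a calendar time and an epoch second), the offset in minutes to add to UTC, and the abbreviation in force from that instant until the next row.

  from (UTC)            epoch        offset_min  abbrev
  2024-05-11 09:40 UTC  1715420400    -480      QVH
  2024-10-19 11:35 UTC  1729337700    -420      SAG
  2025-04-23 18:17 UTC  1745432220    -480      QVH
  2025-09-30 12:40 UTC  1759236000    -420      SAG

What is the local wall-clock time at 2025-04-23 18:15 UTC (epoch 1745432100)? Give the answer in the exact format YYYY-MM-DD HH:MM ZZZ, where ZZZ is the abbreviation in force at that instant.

Query: 2025-04-23 18:15 UTC
Rule 2/4 (SAG, -07:00): 2024-10-19 11:35 UTC ≤ query < 2025-04-23 18:17 UTC
18·60 + 15 - 420 = 675 min
675 = 0·1440 + 675; 675 = 11·60 + 15 → 11:15, same day
→ 2025-04-23 11:15 SAG

2025-04-23 11:15 SAG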